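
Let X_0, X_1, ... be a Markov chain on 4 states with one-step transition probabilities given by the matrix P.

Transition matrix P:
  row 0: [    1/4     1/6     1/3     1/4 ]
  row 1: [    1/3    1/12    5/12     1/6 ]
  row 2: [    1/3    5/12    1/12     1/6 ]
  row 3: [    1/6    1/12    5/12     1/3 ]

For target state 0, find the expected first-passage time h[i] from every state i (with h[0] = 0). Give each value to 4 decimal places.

First-step conditioning: h[0] = 0; for i ≠ 0, h[i] = 1 + Σ_k P[i][k]·h[k].
  h[1] = 1 + 1/12·h[1] + 5/12·h[2] + 1/6·h[3]
  h[2] = 1 + 5/12·h[1] + 1/12·h[2] + 1/6·h[3]
  h[3] = 1 + 1/12·h[1] + 5/12·h[2] + 1/3·h[3]
Solving the 3×3 linear system over states ≠ 0 gives exactly h = [0, 10/3, 10/3, 4] (h[0] = 0 is the target).

h = [0.0000, 3.3333, 3.3333, 4.0000]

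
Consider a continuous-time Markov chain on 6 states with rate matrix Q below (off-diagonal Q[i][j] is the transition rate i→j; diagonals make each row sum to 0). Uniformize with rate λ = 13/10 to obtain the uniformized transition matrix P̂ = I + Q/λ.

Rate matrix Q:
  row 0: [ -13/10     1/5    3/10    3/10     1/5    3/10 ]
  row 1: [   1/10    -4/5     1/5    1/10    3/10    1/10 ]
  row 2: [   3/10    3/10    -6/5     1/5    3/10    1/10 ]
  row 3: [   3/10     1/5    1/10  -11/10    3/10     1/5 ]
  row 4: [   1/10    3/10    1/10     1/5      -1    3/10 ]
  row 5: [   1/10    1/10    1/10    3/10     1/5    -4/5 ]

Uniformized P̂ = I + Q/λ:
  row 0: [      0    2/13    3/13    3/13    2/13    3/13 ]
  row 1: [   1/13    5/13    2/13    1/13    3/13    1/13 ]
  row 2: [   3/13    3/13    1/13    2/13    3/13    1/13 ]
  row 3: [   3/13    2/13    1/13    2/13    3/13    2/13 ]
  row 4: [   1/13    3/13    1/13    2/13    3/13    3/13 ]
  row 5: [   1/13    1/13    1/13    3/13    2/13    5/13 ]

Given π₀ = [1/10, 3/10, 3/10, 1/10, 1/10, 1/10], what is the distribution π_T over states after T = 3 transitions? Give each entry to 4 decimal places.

π = [0.1106, 0.2164, 0.1107, 0.1591, 0.2082, 0.1950]

t=0: π = [0.1000, 0.3000, 0.3000, 0.1000, 0.1000, 0.1000]
t=1: π = [0.1308, 0.2462, 0.1154, 0.1462, 0.2154, 0.1462]
t=2: π = [0.1071, 0.2249, 0.1160, 0.1562, 0.2095, 0.1864]
t=3: π = [0.1106, 0.2164, 0.1107, 0.1591, 0.2082, 0.1950]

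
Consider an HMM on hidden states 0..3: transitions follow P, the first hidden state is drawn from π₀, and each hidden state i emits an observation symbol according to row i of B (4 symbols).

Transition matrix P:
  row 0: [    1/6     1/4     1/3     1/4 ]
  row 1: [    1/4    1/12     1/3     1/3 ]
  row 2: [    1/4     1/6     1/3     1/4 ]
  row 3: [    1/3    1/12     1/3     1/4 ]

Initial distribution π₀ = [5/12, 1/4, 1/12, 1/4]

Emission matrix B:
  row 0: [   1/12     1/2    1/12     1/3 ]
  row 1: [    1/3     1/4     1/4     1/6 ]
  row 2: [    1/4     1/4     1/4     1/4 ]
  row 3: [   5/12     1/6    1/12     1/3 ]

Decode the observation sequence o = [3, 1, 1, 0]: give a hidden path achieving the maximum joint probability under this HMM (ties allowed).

t=0: δ = [1.389e-01, 4.167e-02, 2.083e-02, 8.333e-02]  (obs o_0=3)
t=1: δ = [1.389e-02, 8.681e-03, 1.157e-02, 5.787e-03]  ψ = [3, 0, 0, 0]  (obs o_1=1)
t=2: δ = [1.447e-03, 8.681e-04, 1.157e-03, 5.787e-04]  ψ = [2, 0, 0, 0]  (obs o_2=1)
t=3: δ = [2.411e-05, 1.206e-04, 1.206e-04, 1.507e-04]  ψ = [2, 0, 0, 0]  (obs o_3=0)
backtrack: best end state = 3; path = [0, 2, 0, 3]

path = [0, 2, 0, 3]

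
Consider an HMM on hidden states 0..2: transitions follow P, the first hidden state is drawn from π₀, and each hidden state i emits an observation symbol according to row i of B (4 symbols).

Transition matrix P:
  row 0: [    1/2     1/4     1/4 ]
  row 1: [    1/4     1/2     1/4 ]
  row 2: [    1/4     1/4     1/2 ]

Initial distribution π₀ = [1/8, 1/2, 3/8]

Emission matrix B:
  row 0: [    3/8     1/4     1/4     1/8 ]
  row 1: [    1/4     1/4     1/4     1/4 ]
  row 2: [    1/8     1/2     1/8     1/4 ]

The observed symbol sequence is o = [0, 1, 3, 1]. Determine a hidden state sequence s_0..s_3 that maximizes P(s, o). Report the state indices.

t=0: δ = [4.688e-02, 1.250e-01, 4.688e-02]  (obs o_0=0)
t=1: δ = [7.812e-03, 1.562e-02, 1.562e-02]  ψ = [1, 1, 1]  (obs o_1=1)
t=2: δ = [4.883e-04, 1.953e-03, 1.953e-03]  ψ = [0, 1, 2]  (obs o_2=3)
t=3: δ = [1.221e-04, 2.441e-04, 4.883e-04]  ψ = [1, 1, 2]  (obs o_3=1)
backtrack: best end state = 2; path = [1, 2, 2, 2]

path = [1, 2, 2, 2]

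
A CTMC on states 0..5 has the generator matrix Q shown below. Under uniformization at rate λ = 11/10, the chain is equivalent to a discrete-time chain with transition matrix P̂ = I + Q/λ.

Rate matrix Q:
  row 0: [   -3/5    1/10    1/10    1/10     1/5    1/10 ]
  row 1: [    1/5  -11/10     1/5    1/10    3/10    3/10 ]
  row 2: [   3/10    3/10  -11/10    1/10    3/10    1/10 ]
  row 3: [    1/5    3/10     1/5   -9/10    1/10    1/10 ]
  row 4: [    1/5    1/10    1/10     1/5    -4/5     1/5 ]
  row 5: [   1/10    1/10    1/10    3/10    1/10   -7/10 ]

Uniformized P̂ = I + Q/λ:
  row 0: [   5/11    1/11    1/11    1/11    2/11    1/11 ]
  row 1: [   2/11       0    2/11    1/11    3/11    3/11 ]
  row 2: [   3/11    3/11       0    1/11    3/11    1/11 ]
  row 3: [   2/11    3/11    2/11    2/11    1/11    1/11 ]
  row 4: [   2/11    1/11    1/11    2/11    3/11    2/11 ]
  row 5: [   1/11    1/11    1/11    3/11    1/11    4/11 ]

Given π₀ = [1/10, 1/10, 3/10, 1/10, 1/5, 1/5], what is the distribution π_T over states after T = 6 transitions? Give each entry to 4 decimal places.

π = [0.2407, 0.1270, 0.1069, 0.1551, 0.1898, 0.1805]

t=0: π = [0.1000, 0.1000, 0.3000, 0.1000, 0.2000, 0.2000]
t=1: π = [0.2182, 0.1545, 0.0818, 0.1545, 0.2091, 0.1818]
t=2: π = [0.2322, 0.1198, 0.1116, 0.1570, 0.1917, 0.1876]
t=3: π = [0.2382, 0.1289, 0.1059, 0.1567, 0.1890, 0.1813]
t=4: π = [0.2399, 0.1270, 0.1072, 0.1553, 0.1896, 0.1810]
t=5: π = [0.2406, 0.1271, 0.1068, 0.1552, 0.1898, 0.1806]
t=6: π = [0.2407, 0.1270, 0.1069, 0.1551, 0.1898, 0.1805]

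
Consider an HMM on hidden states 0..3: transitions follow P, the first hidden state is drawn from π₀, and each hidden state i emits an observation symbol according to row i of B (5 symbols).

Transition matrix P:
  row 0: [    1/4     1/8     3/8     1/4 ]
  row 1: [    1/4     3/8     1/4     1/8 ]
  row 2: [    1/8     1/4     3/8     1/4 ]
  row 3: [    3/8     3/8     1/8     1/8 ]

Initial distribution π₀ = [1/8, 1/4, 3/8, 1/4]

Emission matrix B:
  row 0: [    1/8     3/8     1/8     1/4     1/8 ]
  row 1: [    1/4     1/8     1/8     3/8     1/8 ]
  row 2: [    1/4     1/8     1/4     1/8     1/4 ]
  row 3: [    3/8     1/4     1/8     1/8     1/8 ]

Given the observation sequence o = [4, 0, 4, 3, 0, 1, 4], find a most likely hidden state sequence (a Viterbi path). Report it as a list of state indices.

path = [2, 2, 2, 1, 1, 0, 2]

t=0: δ = [1.562e-02, 3.125e-02, 9.375e-02, 3.125e-02]  (obs o_0=4)
t=1: δ = [1.465e-03, 5.859e-03, 8.789e-03, 8.789e-03]  ψ = [2, 2, 2, 2]  (obs o_1=0)
t=2: δ = [4.120e-04, 4.120e-04, 8.240e-04, 2.747e-04]  ψ = [3, 3, 2, 2]  (obs o_2=4)
t=3: δ = [2.575e-05, 7.725e-05, 3.862e-05, 2.575e-05]  ψ = [0, 2, 2, 2]  (obs o_3=3)
t=4: δ = [2.414e-06, 7.242e-06, 4.828e-06, 3.621e-06]  ψ = [1, 1, 1, 1]  (obs o_4=0)
t=5: δ = [6.789e-07, 3.395e-07, 2.263e-07, 3.017e-07]  ψ = [1, 1, 1, 2]  (obs o_5=1)
t=6: δ = [2.122e-08, 1.591e-08, 6.365e-08, 2.122e-08]  ψ = [0, 1, 0, 0]  (obs o_6=4)
backtrack: best end state = 2; path = [2, 2, 2, 1, 1, 0, 2]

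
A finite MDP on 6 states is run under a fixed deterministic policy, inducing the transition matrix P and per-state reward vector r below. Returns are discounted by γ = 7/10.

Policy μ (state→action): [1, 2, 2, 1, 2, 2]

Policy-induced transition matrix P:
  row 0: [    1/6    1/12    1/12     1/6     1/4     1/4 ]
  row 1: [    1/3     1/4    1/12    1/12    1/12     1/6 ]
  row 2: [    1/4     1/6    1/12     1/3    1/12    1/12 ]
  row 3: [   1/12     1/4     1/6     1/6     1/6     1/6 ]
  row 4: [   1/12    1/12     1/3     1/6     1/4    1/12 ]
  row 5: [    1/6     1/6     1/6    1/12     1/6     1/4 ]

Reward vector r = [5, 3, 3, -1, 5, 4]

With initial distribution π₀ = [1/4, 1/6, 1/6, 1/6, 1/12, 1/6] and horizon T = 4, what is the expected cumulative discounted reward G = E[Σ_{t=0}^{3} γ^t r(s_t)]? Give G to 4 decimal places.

t=0: π = [0.2500, 0.1667, 0.1667, 0.1667, 0.0833, 0.1667], E[r] = 3.1667, γ^t·E[r] = 3.166667, running G = 3.166667
t=1: π = [0.1875, 0.1667, 0.1319, 0.1667, 0.1667, 0.1806], E[r] = 3.2222, γ^t·E[r] = 2.255556, running G = 5.422222
t=2: π = [0.1777, 0.1649, 0.1539, 0.1597, 0.1713, 0.1725], E[r] = 3.2315, γ^t·E[r] = 1.583426, running G = 7.005648
t=3: π = [0.1794, 0.1646, 0.1538, 0.1642, 0.1692, 0.1687], E[r] = 3.2091, γ^t·E[r] = 1.100706, running G = 8.106355

G = 8.1064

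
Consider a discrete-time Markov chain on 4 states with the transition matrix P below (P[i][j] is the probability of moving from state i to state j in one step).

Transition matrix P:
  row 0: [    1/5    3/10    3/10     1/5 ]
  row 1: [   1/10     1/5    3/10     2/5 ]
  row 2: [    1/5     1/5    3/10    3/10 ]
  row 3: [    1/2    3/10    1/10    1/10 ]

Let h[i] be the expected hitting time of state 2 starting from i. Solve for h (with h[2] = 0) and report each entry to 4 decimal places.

First-step conditioning: h[2] = 0; for i ≠ 2, h[i] = 1 + Σ_k P[i][k]·h[k].
  h[0] = 1 + 1/5·h[0] + 3/10·h[1] + 1/5·h[3]
  h[1] = 1 + 1/10·h[0] + 1/5·h[1] + 2/5·h[3]
  h[3] = 1 + 1/2·h[0] + 3/10·h[1] + 1/10·h[3]
Solving the 3×3 linear system over states ≠ 2 gives exactly h = [1210/307, 1250/307, 0, 1430/307] (h[2] = 0 is the target).

h = [3.9414, 4.0717, 0.0000, 4.6580]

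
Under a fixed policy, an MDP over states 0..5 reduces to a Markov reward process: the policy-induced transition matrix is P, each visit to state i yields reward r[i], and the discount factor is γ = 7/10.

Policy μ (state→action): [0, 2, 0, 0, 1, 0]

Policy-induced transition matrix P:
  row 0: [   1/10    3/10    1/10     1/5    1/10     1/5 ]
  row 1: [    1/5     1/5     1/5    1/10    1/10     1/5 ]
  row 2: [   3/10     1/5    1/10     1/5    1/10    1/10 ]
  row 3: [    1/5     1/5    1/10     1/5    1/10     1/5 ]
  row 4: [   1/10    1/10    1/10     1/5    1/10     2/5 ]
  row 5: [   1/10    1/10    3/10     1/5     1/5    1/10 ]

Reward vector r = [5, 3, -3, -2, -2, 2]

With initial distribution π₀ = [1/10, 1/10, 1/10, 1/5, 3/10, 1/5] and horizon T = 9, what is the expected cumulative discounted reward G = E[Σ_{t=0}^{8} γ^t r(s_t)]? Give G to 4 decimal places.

t=0: π = [0.1000, 0.1000, 0.1000, 0.2000, 0.3000, 0.2000], E[r] = -0.1000, γ^t·E[r] = -0.100000, running G = -0.100000
t=1: π = [0.1500, 0.1600, 0.1500, 0.1900, 0.1200, 0.2300], E[r] = 0.6200, γ^t·E[r] = 0.434000, running G = 0.334000
t=2: π = [0.1650, 0.1800, 0.1620, 0.1840, 0.1230, 0.1860], E[r] = 0.6370, γ^t·E[r] = 0.312130, running G = 0.646130
t=3: π = [0.1688, 0.1856, 0.1552, 0.1820, 0.1186, 0.1898], E[r] = 0.7136, γ^t·E[r] = 0.244765, running G = 0.890895
t=4: π = [0.1678, 0.1860, 0.1565, 0.1814, 0.1190, 0.1892], E[r] = 0.7052, γ^t·E[r] = 0.169309, running G = 1.060204
t=5: π = [0.1681, 0.1860, 0.1564, 0.1814, 0.1189, 0.1892], E[r] = 0.7066, γ^t·E[r] = 0.118759, running G = 1.178963
t=6: π = [0.1680, 0.1860, 0.1564, 0.1814, 0.1189, 0.1892], E[r] = 0.7066, γ^t·E[r] = 0.083126, running G = 1.262089
t=7: π = [0.1680, 0.1860, 0.1564, 0.1814, 0.1189, 0.1892], E[r] = 0.7066, γ^t·E[r] = 0.058189, running G = 1.320278
t=8: π = [0.1680, 0.1860, 0.1564, 0.1814, 0.1189, 0.1892], E[r] = 0.7066, γ^t·E[r] = 0.040732, running G = 1.361010

G = 1.3610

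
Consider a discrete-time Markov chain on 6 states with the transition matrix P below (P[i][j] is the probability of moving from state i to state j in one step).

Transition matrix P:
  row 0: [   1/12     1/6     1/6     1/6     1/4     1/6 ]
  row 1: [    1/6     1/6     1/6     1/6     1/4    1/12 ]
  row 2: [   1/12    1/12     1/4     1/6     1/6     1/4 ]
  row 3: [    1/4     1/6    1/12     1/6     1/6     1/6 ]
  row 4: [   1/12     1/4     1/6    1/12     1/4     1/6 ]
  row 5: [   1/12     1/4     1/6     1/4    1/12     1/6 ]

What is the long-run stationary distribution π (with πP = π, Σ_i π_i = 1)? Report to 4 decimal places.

π = [0.1259, 0.1828, 0.1669, 0.1642, 0.1949, 0.1653]

Balance equations π_j = Σ_i π_i·P[i][j]:
  π_0 = 1/12·π_0 + 1/6·π_1 + 1/12·π_2 + 1/4·π_3 + 1/12·π_4 + 1/12·π_5
  π_1 = 1/6·π_0 + 1/6·π_1 + 1/12·π_2 + 1/6·π_3 + 1/4·π_4 + 1/4·π_5
  π_2 = 1/6·π_0 + 1/6·π_1 + 1/4·π_2 + 1/12·π_3 + 1/6·π_4 + 1/6·π_5
  π_3 = 1/6·π_0 + 1/6·π_1 + 1/6·π_2 + 1/6·π_3 + 1/12·π_4 + 1/4·π_5
  π_4 = 1/4·π_0 + 1/4·π_1 + 1/6·π_2 + 1/6·π_3 + 1/4·π_4 + 1/12·π_5
  normalize: π_0 + π_1 + π_2 + π_3 + π_4 + π_5 = 1
Solving the linear system gives exactly π = [14365/114069, 20849/114069, 19037/114069, 18731/114069, 44453/228138, 37721/228138].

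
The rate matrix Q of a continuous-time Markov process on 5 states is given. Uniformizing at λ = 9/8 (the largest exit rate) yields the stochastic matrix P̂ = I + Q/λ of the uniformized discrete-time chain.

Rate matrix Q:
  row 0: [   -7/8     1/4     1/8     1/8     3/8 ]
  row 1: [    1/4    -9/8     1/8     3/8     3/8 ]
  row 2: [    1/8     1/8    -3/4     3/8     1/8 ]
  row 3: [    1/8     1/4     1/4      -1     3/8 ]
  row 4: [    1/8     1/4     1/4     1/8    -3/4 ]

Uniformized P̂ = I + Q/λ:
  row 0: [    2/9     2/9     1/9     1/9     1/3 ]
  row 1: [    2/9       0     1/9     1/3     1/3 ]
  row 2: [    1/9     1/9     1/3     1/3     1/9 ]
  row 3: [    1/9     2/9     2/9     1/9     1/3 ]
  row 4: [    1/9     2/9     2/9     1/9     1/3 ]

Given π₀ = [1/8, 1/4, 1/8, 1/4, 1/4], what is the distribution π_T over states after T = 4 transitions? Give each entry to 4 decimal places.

π = [0.1453, 0.1628, 0.2115, 0.1939, 0.2865]

t=0: π = [0.1250, 0.2500, 0.1250, 0.2500, 0.2500]
t=1: π = [0.1528, 0.1528, 0.1944, 0.1944, 0.3056]
t=2: π = [0.1451, 0.1667, 0.2099, 0.1883, 0.2901]
t=3: π = [0.1457, 0.1619, 0.2109, 0.1948, 0.2867]
t=4: π = [0.1453, 0.1628, 0.2115, 0.1939, 0.2865]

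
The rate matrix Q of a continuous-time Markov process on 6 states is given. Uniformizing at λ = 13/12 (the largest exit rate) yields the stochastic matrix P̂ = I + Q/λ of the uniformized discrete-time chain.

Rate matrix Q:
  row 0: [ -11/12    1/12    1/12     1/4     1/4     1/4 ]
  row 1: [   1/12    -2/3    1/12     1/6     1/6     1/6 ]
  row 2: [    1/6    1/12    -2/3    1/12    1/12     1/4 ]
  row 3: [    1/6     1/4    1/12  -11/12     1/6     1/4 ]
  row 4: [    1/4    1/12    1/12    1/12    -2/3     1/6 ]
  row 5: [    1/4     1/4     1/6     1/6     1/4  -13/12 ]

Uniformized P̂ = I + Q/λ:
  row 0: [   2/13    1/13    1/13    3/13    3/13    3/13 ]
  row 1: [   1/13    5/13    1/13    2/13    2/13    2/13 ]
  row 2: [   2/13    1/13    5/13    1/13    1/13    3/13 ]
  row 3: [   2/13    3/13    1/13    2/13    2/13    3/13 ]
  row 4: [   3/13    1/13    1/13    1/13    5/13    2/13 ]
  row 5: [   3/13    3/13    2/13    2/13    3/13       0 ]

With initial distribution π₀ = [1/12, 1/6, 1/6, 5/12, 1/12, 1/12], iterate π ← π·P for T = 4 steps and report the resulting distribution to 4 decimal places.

π = [0.1691, 0.1796, 0.1295, 0.1400, 0.2194, 0.1623]

t=0: π = [0.0833, 0.1667, 0.1667, 0.4167, 0.0833, 0.0833]
t=1: π = [0.1538, 0.2051, 0.1346, 0.1410, 0.1731, 0.1923]
t=2: π = [0.1662, 0.1913, 0.1331, 0.1420, 0.2101, 0.1573]
t=3: π = [0.1674, 0.1818, 0.1300, 0.1402, 0.2170, 0.1636]
t=4: π = [0.1691, 0.1796, 0.1295, 0.1400, 0.2194, 0.1623]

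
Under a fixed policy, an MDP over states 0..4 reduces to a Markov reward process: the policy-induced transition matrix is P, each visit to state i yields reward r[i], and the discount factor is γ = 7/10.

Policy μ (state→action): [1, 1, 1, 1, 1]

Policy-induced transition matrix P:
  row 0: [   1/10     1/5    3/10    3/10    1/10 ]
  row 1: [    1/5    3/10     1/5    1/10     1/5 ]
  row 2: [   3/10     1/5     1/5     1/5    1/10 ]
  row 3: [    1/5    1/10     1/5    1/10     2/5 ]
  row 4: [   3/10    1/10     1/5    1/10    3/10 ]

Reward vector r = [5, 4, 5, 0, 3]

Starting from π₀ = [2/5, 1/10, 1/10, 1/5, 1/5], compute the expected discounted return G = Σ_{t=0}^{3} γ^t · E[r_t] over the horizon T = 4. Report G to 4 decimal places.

t=0: π = [0.4000, 0.1000, 0.1000, 0.2000, 0.2000], E[r] = 3.5000, γ^t·E[r] = 3.500000, running G = 3.500000
t=1: π = [0.1900, 0.1700, 0.2400, 0.1900, 0.2100], E[r] = 3.4600, γ^t·E[r] = 2.422000, running G = 5.922000
t=2: π = [0.2260, 0.1770, 0.2190, 0.1620, 0.2160], E[r] = 3.5810, γ^t·E[r] = 1.754690, running G = 7.676690
t=3: π = [0.2209, 0.1799, 0.2226, 0.1671, 0.2095], E[r] = 3.5656, γ^t·E[r] = 1.223001, running G = 8.899691

G = 8.8997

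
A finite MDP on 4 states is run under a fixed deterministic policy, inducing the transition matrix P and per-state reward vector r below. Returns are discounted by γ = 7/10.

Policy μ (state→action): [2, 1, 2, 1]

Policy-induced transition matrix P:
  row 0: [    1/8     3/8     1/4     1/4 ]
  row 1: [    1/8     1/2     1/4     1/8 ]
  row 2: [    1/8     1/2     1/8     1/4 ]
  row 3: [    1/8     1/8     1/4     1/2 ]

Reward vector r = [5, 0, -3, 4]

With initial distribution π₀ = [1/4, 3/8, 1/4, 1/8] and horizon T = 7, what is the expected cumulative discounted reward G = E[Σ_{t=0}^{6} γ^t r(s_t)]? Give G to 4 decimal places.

t=0: π = [0.2500, 0.3750, 0.2500, 0.1250], E[r] = 1.0000, γ^t·E[r] = 1.000000, running G = 1.000000
t=1: π = [0.1250, 0.4219, 0.2188, 0.2344], E[r] = 0.9063, γ^t·E[r] = 0.634375, running G = 1.634375
t=2: π = [0.1250, 0.3965, 0.2227, 0.2559], E[r] = 0.9805, γ^t·E[r] = 0.480430, running G = 2.114805
t=3: π = [0.1250, 0.3884, 0.2222, 0.2644], E[r] = 1.0161, γ^t·E[r] = 0.348527, running G = 2.463332
t=4: π = [0.1250, 0.3852, 0.2222, 0.2675], E[r] = 1.0285, γ^t·E[r] = 0.246944, running G = 2.710275
t=5: π = [0.1250, 0.3840, 0.2222, 0.2687], E[r] = 1.0333, γ^t·E[r] = 0.173662, running G = 2.883937
t=6: π = [0.1250, 0.3836, 0.2222, 0.2692], E[r] = 1.0350, γ^t·E[r] = 0.121772, running G = 3.005709

G = 3.0057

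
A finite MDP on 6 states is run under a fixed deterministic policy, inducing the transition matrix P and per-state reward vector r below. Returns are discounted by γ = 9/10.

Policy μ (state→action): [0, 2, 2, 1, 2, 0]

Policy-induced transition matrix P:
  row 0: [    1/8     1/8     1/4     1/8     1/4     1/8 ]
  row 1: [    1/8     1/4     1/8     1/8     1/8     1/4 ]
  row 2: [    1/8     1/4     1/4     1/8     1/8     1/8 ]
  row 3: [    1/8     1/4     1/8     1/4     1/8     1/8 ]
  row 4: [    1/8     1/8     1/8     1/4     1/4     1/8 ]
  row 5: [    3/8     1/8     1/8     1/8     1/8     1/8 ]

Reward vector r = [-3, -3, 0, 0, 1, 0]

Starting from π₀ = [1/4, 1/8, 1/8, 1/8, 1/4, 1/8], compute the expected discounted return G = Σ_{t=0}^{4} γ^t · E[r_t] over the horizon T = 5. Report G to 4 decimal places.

G = -3.5403

t=0: π = [0.2500, 0.1250, 0.1250, 0.1250, 0.2500, 0.1250], E[r] = -0.8750, γ^t·E[r] = -0.875000, running G = -0.875000
t=1: π = [0.1563, 0.1719, 0.1719, 0.1719, 0.1875, 0.1406], E[r] = -0.7969, γ^t·E[r] = -0.717188, running G = -1.592188
t=2: π = [0.1602, 0.1895, 0.1660, 0.1699, 0.1680, 0.1465], E[r] = -0.8809, γ^t·E[r] = -0.713496, running G = -2.305684
t=3: π = [0.1616, 0.1907, 0.1658, 0.1672, 0.1660, 0.1487], E[r] = -0.8909, γ^t·E[r] = -0.649444, running G = -2.955127
t=4: π = [0.1622, 0.1905, 0.1659, 0.1667, 0.1660, 0.1488], E[r] = -0.8919, γ^t·E[r] = -0.585200, running G = -3.540327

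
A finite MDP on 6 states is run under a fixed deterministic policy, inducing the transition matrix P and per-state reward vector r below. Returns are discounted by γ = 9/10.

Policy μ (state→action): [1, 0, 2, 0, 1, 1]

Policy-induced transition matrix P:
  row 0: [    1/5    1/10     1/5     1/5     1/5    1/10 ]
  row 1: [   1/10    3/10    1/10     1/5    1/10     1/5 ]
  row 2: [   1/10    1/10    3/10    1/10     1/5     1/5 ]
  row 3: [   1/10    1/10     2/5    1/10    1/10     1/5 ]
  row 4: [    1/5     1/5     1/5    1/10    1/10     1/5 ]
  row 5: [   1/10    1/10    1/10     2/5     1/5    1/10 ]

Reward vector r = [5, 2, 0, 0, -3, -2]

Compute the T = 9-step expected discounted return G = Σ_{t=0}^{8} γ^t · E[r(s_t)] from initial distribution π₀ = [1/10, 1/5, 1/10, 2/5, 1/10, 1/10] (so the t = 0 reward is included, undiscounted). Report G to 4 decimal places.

G = 1.0650

t=0: π = [0.1000, 0.2000, 0.1000, 0.4000, 0.1000, 0.1000], E[r] = 0.4000, γ^t·E[r] = 0.400000, running G = 0.400000
t=1: π = [0.1200, 0.1500, 0.2600, 0.1600, 0.1300, 0.1800], E[r] = 0.1500, γ^t·E[r] = 0.135000, running G = 0.535000
t=2: π = [0.1250, 0.1430, 0.2250, 0.1810, 0.1560, 0.1700], E[r] = 0.1030, γ^t·E[r] = 0.083430, running G = 0.618430
t=3: π = [0.1281, 0.1442, 0.2274, 0.1778, 0.1520, 0.1705], E[r] = 0.1319, γ^t·E[r] = 0.096155, running G = 0.714585
t=4: π = [0.1280, 0.1440, 0.2268, 0.1784, 0.1526, 0.1701], E[r] = 0.1301, γ^t·E[r] = 0.085326, running G = 0.799911
t=5: π = [0.1281, 0.1441, 0.2269, 0.1782, 0.1525, 0.1702], E[r] = 0.1306, γ^t·E[r] = 0.077104, running G = 0.877015
t=6: π = [0.1281, 0.1441, 0.2269, 0.1783, 0.1525, 0.1702], E[r] = 0.1305, γ^t·E[r] = 0.069353, running G = 0.946368
t=7: π = [0.1281, 0.1441, 0.2269, 0.1783, 0.1525, 0.1702], E[r] = 0.1305, γ^t·E[r] = 0.062426, running G = 1.008794
t=8: π = [0.1281, 0.1441, 0.2269, 0.1783, 0.1525, 0.1702], E[r] = 0.1305, γ^t·E[r] = 0.056182, running G = 1.064977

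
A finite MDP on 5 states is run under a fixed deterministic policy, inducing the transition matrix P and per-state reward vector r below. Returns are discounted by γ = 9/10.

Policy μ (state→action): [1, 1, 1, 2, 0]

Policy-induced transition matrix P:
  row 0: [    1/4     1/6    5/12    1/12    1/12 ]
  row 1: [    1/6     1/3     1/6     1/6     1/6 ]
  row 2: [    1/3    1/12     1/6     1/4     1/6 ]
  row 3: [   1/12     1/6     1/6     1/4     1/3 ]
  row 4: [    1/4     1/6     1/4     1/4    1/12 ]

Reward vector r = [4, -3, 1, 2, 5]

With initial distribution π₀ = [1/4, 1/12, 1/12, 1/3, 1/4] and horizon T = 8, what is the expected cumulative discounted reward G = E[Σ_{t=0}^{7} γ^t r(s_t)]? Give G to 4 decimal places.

G = 11.3333

t=0: π = [0.2500, 0.0833, 0.0833, 0.3333, 0.2500], E[r] = 2.7500, γ^t·E[r] = 2.750000, running G = 2.750000
t=1: π = [0.1944, 0.1736, 0.2500, 0.2014, 0.1806], E[r] = 1.8125, γ^t·E[r] = 1.631250, running G = 4.381250
t=2: π = [0.2228, 0.1748, 0.2303, 0.2031, 0.1690], E[r] = 1.8484, γ^t·E[r] = 1.497188, running G = 5.878438
t=3: π = [0.2208, 0.1766, 0.2364, 0.1983, 0.1679], E[r] = 1.8257, γ^t·E[r] = 1.330945, running G = 7.209383
t=4: π = [0.2219, 0.1764, 0.2358, 0.1985, 0.1673], E[r] = 1.8280, γ^t·E[r] = 1.199372, running G = 8.408755
t=5: π = [0.2219, 0.1764, 0.2361, 0.1983, 0.1673], E[r] = 1.8275, γ^t·E[r] = 1.079132, running G = 9.487887
t=6: π = [0.2219, 0.1764, 0.2361, 0.1983, 0.1673], E[r] = 1.8277, γ^t·E[r] = 0.971291, running G = 10.459178
t=7: π = [0.2219, 0.1764, 0.2361, 0.1983, 0.1673], E[r] = 1.8276, γ^t·E[r] = 0.874158, running G = 11.333336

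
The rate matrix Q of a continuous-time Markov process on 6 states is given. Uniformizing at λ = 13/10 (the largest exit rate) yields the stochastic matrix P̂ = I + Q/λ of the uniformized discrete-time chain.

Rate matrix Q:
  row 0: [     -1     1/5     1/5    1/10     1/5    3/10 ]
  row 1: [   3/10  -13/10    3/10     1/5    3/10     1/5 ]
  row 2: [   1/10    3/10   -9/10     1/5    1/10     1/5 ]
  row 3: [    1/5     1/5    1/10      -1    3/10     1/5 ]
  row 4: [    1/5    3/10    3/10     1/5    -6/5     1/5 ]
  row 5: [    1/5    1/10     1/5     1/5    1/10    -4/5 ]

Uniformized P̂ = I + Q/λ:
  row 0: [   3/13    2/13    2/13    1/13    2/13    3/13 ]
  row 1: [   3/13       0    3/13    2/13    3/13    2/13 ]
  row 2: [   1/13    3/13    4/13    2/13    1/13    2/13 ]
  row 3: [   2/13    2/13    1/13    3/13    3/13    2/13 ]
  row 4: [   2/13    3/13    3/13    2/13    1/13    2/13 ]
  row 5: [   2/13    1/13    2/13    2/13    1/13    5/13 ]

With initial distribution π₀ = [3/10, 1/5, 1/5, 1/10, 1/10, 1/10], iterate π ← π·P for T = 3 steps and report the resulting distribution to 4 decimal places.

π = [0.1624, 0.1406, 0.1937, 0.1529, 0.1348, 0.2157]

t=0: π = [0.3000, 0.2000, 0.2000, 0.1000, 0.1000, 0.1000]
t=1: π = [0.1769, 0.1385, 0.2000, 0.1385, 0.1462, 0.2000]
t=2: π = [0.1627, 0.1438, 0.1959, 0.1509, 0.1331, 0.2136]
t=3: π = [0.1624, 0.1406, 0.1937, 0.1529, 0.1348, 0.2157]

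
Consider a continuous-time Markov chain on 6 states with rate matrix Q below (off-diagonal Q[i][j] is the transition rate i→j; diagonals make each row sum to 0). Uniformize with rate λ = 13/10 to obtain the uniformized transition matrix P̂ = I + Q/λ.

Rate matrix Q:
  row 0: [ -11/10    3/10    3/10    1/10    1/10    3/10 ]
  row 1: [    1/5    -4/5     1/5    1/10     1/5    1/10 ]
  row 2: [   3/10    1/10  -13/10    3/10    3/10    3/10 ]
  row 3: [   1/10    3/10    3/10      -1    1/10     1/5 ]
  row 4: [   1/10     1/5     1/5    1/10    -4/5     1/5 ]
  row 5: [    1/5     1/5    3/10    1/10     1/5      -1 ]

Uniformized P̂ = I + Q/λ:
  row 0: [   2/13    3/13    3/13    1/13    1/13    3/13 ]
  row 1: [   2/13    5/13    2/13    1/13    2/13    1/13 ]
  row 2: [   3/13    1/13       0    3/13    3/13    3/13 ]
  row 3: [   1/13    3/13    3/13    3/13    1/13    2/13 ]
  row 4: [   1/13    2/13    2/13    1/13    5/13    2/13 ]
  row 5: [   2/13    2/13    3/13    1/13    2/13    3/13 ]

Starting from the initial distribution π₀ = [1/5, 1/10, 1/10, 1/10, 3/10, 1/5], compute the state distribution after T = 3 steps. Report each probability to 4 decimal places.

t=0: π = [0.2000, 0.1000, 0.1000, 0.1000, 0.3000, 0.2000]
t=1: π = [0.1308, 0.1923, 0.1769, 0.1077, 0.2077, 0.1846]
t=2: π = [0.1432, 0.2030, 0.1592, 0.1207, 0.1970, 0.1769]
t=3: π = [0.1416, 0.2087, 0.1633, 0.1200, 0.1913, 0.1751]

π = [0.1416, 0.2087, 0.1633, 0.1200, 0.1913, 0.1751]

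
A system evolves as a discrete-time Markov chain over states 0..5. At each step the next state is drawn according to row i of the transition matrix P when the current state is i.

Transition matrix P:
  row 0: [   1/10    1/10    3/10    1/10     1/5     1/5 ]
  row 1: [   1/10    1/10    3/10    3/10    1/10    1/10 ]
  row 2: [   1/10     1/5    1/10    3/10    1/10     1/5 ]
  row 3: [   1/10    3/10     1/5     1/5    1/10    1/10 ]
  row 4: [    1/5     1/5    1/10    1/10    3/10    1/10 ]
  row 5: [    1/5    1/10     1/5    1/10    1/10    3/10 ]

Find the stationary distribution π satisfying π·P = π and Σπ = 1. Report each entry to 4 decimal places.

π = [0.1307, 0.1724, 0.1965, 0.1931, 0.1413, 0.1659]

Balance equations π_j = Σ_i π_i·P[i][j]:
  π_0 = 1/10·π_0 + 1/10·π_1 + 1/10·π_2 + 1/10·π_3 + 1/5·π_4 + 1/5·π_5
  π_1 = 1/10·π_0 + 1/10·π_1 + 1/5·π_2 + 3/10·π_3 + 1/5·π_4 + 1/10·π_5
  π_2 = 3/10·π_0 + 3/10·π_1 + 1/10·π_2 + 1/5·π_3 + 1/10·π_4 + 1/5·π_5
  π_3 = 1/10·π_0 + 3/10·π_1 + 3/10·π_2 + 1/5·π_3 + 1/10·π_4 + 1/10·π_5
  π_4 = 1/5·π_0 + 1/10·π_1 + 1/10·π_2 + 1/10·π_3 + 3/10·π_4 + 1/10·π_5
  normalize: π_0 + π_1 + π_2 + π_3 + π_4 + π_5 = 1
Solving the linear system gives exactly π = [10861/83083, 14324/83083, 1256/6391, 16043/83083, 11743/83083, 13784/83083].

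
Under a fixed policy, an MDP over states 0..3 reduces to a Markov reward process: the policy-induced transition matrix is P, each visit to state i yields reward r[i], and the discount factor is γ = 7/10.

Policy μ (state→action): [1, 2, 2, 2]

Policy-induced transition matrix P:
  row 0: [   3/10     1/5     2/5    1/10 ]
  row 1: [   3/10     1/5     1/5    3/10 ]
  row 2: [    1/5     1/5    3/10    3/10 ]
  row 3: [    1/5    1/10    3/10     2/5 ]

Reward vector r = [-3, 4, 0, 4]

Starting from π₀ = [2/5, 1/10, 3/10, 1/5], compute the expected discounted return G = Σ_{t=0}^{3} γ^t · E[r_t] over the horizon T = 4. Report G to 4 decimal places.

G = 1.5462

t=0: π = [0.4000, 0.1000, 0.3000, 0.2000], E[r] = 0.0000, γ^t·E[r] = 0.000000, running G = 0.000000
t=1: π = [0.2500, 0.1800, 0.3300, 0.2400], E[r] = 0.9300, γ^t·E[r] = 0.651000, running G = 0.651000
t=2: π = [0.2430, 0.1760, 0.3070, 0.2740], E[r] = 1.0710, γ^t·E[r] = 0.524790, running G = 1.175790
t=3: π = [0.2419, 0.1726, 0.3067, 0.2788], E[r] = 1.0799, γ^t·E[r] = 0.370406, running G = 1.546196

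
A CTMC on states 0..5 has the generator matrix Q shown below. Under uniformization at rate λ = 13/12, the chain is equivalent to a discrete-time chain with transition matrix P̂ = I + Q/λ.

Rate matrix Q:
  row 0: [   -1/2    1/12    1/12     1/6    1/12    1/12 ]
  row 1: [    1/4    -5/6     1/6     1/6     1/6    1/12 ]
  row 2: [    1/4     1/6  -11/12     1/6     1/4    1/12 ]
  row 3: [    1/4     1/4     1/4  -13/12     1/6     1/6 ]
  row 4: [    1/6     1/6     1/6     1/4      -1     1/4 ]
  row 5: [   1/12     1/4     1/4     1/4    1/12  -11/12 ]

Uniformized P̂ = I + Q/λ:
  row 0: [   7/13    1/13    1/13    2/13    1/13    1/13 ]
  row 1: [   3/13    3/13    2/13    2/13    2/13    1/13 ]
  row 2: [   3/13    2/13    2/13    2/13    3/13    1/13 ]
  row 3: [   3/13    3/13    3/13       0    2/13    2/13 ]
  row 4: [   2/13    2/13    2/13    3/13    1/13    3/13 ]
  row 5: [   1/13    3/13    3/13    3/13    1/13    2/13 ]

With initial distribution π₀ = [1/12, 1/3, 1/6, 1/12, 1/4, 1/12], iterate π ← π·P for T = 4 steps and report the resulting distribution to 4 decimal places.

π = [0.2908, 0.1653, 0.1525, 0.1495, 0.1250, 0.1169]

t=0: π = [0.0833, 0.3333, 0.1667, 0.0833, 0.2500, 0.0833]
t=1: π = [0.2244, 0.1859, 0.1603, 0.1667, 0.1346, 0.1282]
t=2: π = [0.2697, 0.1736, 0.1593, 0.1484, 0.1287, 0.1203]
t=3: π = [0.2854, 0.1671, 0.1538, 0.1502, 0.1262, 0.1174]
t=4: π = [0.2908, 0.1653, 0.1525, 0.1495, 0.1250, 0.1169]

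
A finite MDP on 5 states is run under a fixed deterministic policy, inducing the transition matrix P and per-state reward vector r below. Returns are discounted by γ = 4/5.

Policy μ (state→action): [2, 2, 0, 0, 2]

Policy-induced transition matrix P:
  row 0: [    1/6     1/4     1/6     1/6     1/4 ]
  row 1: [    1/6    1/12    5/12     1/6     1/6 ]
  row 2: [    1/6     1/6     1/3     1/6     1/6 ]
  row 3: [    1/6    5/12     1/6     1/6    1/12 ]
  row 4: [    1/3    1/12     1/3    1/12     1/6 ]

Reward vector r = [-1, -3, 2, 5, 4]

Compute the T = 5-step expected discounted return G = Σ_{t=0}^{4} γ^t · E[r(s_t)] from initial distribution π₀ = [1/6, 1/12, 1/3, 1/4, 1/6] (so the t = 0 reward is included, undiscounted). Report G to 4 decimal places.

G = 5.0076

t=0: π = [0.1667, 0.0833, 0.3333, 0.2500, 0.1667], E[r] = 2.1667, γ^t·E[r] = 2.166667, running G = 2.166667
t=1: π = [0.1944, 0.2222, 0.2708, 0.1528, 0.1597], E[r] = 1.0833, γ^t·E[r] = 0.866667, running G = 3.033333
t=2: π = [0.1933, 0.1892, 0.2940, 0.1534, 0.1701], E[r] = 1.2743, γ^t·E[r] = 0.815556, running G = 3.848889
t=3: π = [0.1950, 0.1912, 0.2913, 0.1525, 0.1700], E[r] = 1.2566, γ^t·E[r] = 0.643358, running G = 4.492247
t=4: π = [0.1950, 0.1909, 0.2913, 0.1525, 0.1702], E[r] = 1.2582, γ^t·E[r] = 0.515361, running G = 5.007608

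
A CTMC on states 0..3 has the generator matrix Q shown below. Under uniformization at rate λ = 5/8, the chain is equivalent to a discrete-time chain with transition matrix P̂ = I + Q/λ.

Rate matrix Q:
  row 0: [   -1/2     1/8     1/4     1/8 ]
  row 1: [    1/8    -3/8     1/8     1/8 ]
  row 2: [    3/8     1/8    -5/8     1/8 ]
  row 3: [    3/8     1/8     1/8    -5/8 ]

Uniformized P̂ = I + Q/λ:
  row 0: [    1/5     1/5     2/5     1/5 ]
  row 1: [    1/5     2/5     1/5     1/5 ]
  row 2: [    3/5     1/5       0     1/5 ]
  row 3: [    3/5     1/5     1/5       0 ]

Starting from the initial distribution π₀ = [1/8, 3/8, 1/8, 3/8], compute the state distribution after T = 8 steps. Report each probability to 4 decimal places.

t=0: π = [0.1250, 0.3750, 0.1250, 0.3750]
t=1: π = [0.4000, 0.2750, 0.2000, 0.1250]
t=2: π = [0.3300, 0.2550, 0.2400, 0.1750]
t=3: π = [0.3660, 0.2510, 0.2180, 0.1650]
t=4: π = [0.3532, 0.2502, 0.2296, 0.1670]
t=5: π = [0.3586, 0.2500, 0.2247, 0.1666]
t=6: π = [0.3565, 0.2500, 0.2268, 0.1667]
t=7: π = [0.3574, 0.2500, 0.2259, 0.1667]
t=8: π = [0.3570, 0.2500, 0.2263, 0.1667]

π = [0.3570, 0.2500, 0.2263, 0.1667]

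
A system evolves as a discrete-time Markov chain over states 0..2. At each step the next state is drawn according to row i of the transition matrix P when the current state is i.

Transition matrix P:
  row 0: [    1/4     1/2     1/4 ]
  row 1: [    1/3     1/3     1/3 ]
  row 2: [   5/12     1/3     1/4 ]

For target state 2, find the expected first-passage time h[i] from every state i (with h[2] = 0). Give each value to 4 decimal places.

First-step conditioning: h[2] = 0; for i ≠ 2, h[i] = 1 + Σ_k P[i][k]·h[k].
  h[0] = 1 + 1/4·h[0] + 1/2·h[1]
  h[1] = 1 + 1/3·h[0] + 1/3·h[1]
Solving the 2×2 linear system over states ≠ 2 gives exactly h = [7/2, 13/4, 0] (h[2] = 0 is the target).

h = [3.5000, 3.2500, 0.0000]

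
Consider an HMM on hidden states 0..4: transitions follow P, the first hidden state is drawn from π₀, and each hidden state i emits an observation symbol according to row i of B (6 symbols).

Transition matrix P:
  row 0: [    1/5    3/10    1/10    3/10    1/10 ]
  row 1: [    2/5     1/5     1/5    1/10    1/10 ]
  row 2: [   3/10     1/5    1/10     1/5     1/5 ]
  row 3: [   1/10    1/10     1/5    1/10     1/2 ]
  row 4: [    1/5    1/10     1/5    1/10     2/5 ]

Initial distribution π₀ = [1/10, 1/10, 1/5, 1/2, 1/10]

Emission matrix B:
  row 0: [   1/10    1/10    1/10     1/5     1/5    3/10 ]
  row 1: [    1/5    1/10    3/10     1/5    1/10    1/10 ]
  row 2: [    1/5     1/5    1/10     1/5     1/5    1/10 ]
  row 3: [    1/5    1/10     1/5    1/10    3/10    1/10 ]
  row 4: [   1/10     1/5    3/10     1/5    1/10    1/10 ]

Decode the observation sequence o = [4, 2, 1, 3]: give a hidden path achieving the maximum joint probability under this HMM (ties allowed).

t=0: δ = [2.000e-02, 1.000e-02, 4.000e-02, 1.500e-01, 1.000e-02]  (obs o_0=4)
t=1: δ = [1.500e-03, 4.500e-03, 3.000e-03, 3.000e-03, 2.250e-02]  ψ = [3, 3, 3, 3, 3]  (obs o_1=2)
t=2: δ = [4.500e-04, 2.250e-04, 9.000e-04, 2.250e-04, 1.800e-03]  ψ = [4, 4, 4, 4, 4]  (obs o_2=1)
t=3: δ = [7.200e-05, 3.600e-05, 7.200e-05, 1.800e-05, 1.440e-04]  ψ = [4, 2, 4, 2, 4]  (obs o_3=3)
backtrack: best end state = 4; path = [3, 4, 4, 4]

path = [3, 4, 4, 4]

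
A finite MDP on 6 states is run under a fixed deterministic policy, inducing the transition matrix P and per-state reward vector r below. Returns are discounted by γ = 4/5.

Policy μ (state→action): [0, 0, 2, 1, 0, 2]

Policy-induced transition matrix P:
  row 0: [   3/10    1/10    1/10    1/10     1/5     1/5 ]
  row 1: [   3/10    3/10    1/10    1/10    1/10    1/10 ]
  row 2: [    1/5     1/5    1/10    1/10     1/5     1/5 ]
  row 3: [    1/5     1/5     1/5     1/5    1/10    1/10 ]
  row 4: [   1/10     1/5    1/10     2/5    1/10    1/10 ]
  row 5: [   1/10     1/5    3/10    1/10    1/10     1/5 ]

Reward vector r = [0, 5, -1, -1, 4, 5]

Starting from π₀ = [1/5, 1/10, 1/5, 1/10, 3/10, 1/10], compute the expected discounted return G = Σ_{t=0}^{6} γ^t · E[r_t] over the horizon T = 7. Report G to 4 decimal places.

t=0: π = [0.2000, 0.1000, 0.2000, 0.1000, 0.3000, 0.1000], E[r] = 1.9000, γ^t·E[r] = 1.900000, running G = 1.900000
t=1: π = [0.1900, 0.1900, 0.1300, 0.2000, 0.1400, 0.1500], E[r] = 1.9300, γ^t·E[r] = 1.544000, running G = 3.444000
t=2: π = [0.2090, 0.2000, 0.1500, 0.1620, 0.1320, 0.1470], E[r] = 1.9510, γ^t·E[r] = 1.248640, running G = 4.692640
t=3: π = [0.2130, 0.1991, 0.1456, 0.1558, 0.1359, 0.1506], E[r] = 1.9907, γ^t·E[r] = 1.019238, running G = 5.711878
t=4: π = [0.2126, 0.1986, 0.1457, 0.1564, 0.1359, 0.1509], E[r] = 1.9890, γ^t·E[r] = 0.814711, running G = 6.526589
t=5: π = [0.2124, 0.1986, 0.1458, 0.1564, 0.1358, 0.1509], E[r] = 1.9887, γ^t·E[r] = 0.651660, running G = 7.178249
t=6: π = [0.2124, 0.1986, 0.1458, 0.1564, 0.1358, 0.1509], E[r] = 1.9888, γ^t·E[r] = 0.521343, running G = 7.699591

G = 7.6996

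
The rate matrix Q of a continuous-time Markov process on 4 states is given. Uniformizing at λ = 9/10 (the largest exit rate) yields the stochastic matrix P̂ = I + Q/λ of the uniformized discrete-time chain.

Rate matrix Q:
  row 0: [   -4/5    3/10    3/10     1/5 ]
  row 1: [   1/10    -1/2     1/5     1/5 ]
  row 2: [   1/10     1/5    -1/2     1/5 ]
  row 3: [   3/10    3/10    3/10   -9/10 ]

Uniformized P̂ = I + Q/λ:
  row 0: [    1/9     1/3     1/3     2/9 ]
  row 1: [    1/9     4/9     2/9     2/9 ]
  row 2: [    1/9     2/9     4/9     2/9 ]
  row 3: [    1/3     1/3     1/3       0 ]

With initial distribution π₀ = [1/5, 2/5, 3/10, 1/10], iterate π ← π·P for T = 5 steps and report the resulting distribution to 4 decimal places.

t=0: π = [0.2000, 0.4000, 0.3000, 0.1000]
t=1: π = [0.1333, 0.3444, 0.3222, 0.2000]
t=2: π = [0.1556, 0.3358, 0.3309, 0.1778]
t=3: π = [0.1506, 0.3339, 0.3328, 0.1827]
t=4: π = [0.1517, 0.3335, 0.3332, 0.1816]
t=5: π = [0.1515, 0.3334, 0.3333, 0.1819]

π = [0.1515, 0.3334, 0.3333, 0.1819]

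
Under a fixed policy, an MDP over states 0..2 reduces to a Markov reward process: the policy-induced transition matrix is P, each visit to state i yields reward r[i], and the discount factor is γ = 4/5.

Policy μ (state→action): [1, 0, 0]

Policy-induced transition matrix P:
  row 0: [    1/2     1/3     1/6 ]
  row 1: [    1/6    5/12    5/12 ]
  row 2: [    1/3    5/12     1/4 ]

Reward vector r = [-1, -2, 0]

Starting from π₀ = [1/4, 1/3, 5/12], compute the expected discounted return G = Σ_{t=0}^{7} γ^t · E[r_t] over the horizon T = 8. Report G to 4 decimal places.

G = -4.4061

t=0: π = [0.2500, 0.3333, 0.4167], E[r] = -0.9167, γ^t·E[r] = -0.916667, running G = -0.916667
t=1: π = [0.3194, 0.3958, 0.2847], E[r] = -1.1111, γ^t·E[r] = -0.888889, running G = -1.805556
t=2: π = [0.3206, 0.3900, 0.2894], E[r] = -1.1007, γ^t·E[r] = -0.704444, running G = -2.510000
t=3: π = [0.3218, 0.3899, 0.2883], E[r] = -1.1017, γ^t·E[r] = -0.564049, running G = -3.074049
t=4: π = [0.3220, 0.3899, 0.2882], E[r] = -1.1017, γ^t·E[r] = -0.451246, running G = -3.525295
t=5: π = [0.3220, 0.3898, 0.2881], E[r] = -1.1017, γ^t·E[r] = -0.361002, running G = -3.886298
t=6: π = [0.3220, 0.3898, 0.2881], E[r] = -1.1017, γ^t·E[r] = -0.288802, running G = -4.175100
t=7: π = [0.3220, 0.3898, 0.2881], E[r] = -1.1017, γ^t·E[r] = -0.231042, running G = -4.406142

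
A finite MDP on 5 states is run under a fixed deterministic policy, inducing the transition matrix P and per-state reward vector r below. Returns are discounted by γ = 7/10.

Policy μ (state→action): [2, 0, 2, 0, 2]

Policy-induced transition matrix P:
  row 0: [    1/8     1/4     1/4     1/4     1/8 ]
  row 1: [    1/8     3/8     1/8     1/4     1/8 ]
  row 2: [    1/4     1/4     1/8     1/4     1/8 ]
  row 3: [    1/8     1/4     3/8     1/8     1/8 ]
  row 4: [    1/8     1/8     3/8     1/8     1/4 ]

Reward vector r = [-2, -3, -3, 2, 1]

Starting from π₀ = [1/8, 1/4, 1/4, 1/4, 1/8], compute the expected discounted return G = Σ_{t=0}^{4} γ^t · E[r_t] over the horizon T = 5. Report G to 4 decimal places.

t=0: π = [0.1250, 0.2500, 0.2500, 0.2500, 0.1250], E[r] = -1.1250, γ^t·E[r] = -1.125000, running G = -1.125000
t=1: π = [0.1563, 0.2656, 0.2344, 0.2031, 0.1406], E[r] = -1.2656, γ^t·E[r] = -0.885938, running G = -2.010938
t=2: π = [0.1543, 0.2656, 0.2305, 0.2070, 0.1426], E[r] = -1.2402, γ^t·E[r] = -0.607715, running G = -2.618652
t=3: π = [0.1538, 0.2654, 0.2317, 0.2063, 0.1428], E[r] = -1.2434, γ^t·E[r] = -0.426489, running G = -3.045141
t=4: π = [0.1540, 0.2653, 0.2315, 0.2064, 0.1429], E[r] = -1.2428, γ^t·E[r] = -0.298403, running G = -3.343544

G = -3.3435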